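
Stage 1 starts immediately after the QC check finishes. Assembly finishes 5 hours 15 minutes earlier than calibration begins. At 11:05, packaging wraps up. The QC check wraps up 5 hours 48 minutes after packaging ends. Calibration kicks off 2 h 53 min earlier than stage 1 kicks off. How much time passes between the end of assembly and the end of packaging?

2 hours 20 minutes

The QC check ends at 11:05 + 348 min = 16:53.
So stage 1 starts at 16:53.
Calibration starts at 16:53 − 173 min = 14:00.
Assembly ends at 14:00 − 315 min = 08:45.
From 08:45 to 11:05 is 2 hours 20 minutes.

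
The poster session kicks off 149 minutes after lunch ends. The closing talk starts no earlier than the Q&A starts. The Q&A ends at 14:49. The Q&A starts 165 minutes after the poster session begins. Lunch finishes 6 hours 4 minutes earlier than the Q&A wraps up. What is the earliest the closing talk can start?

13:59

Lunch ends at 14:49 − 364 min = 08:45.
The poster session starts at 08:45 + 149 min = 11:14.
The Q&A starts at 11:14 + 165 min = 13:59.
The closing talk is bounded by the Q&A, so the earliest it can start is 13:59.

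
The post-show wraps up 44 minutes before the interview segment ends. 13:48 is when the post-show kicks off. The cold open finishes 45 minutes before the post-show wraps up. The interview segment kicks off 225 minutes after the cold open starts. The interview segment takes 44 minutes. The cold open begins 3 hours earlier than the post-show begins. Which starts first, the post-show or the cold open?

the cold open

The cold open starts at 13:48 − 180 min = 10:48.
The post-show starts at 13:48 and the cold open starts at 10:48, so the cold open is first.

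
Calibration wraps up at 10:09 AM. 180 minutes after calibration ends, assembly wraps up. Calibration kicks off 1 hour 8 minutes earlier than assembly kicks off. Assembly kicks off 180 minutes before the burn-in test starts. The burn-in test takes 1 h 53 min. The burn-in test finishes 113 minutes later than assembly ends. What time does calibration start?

Assembly ends at 10:09 AM + 180 min = 1:09 PM.
The burn-in test ends at 1:09 PM + 113 min = 3:02 PM.
The burn-in test starts at 3:02 PM − 113 min = 1:09 PM.
Assembly starts at 1:09 PM − 180 min = 10:09 AM.
Calibration starts at 10:09 AM − 68 min = 9:01 AM.

9:01 AM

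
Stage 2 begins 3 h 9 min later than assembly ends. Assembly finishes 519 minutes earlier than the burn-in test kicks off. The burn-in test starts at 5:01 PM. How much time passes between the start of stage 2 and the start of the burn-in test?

330 minutes

Assembly ends at 5:01 PM − 519 min = 8:22 AM.
Stage 2 starts at 8:22 AM + 189 min = 11:31 AM.
From 11:31 AM to 5:01 PM is 330 minutes.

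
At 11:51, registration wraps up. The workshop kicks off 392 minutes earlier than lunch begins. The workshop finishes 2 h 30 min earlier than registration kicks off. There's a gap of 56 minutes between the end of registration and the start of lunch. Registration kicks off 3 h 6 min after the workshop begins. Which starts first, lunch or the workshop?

the workshop

Lunch starts at 11:51 + 56 min = 12:47.
The workshop starts at 12:47 − 392 min = 06:15.
Lunch starts at 12:47 and the workshop starts at 06:15, so the workshop is first.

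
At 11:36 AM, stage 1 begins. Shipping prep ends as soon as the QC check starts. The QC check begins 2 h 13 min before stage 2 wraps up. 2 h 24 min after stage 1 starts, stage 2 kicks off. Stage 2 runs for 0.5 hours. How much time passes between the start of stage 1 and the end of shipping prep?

Stage 2 starts at 11:36 AM + 144 min = 2:00 PM.
Stage 2 ends at 2:00 PM + 30 min = 2:30 PM.
The QC check starts at 2:30 PM − 133 min = 12:17 PM.
So shipping prep ends at 12:17 PM.
From 11:36 AM to 12:17 PM is 41 minutes.

41 minutes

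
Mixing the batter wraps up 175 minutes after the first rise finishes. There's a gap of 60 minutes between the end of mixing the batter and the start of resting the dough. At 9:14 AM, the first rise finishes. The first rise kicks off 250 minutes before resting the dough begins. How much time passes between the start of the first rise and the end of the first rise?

Mixing the batter ends at 9:14 AM + 175 min = 12:09 PM.
Resting the dough starts at 12:09 PM + 60 min = 1:09 PM.
The first rise starts at 1:09 PM − 250 min = 8:59 AM.
From 8:59 AM to 9:14 AM is 15 minutes.

15 minutes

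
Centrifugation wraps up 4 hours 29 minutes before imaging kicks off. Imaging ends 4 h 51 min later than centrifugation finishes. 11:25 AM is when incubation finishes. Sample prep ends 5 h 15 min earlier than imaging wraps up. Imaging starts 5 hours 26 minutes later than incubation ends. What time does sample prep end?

11:58 AM

Imaging starts at 11:25 AM + 326 min = 4:51 PM.
Centrifugation ends at 4:51 PM − 269 min = 12:22 PM.
Imaging ends at 12:22 PM + 291 min = 5:13 PM.
Sample prep ends at 5:13 PM − 315 min = 11:58 AM.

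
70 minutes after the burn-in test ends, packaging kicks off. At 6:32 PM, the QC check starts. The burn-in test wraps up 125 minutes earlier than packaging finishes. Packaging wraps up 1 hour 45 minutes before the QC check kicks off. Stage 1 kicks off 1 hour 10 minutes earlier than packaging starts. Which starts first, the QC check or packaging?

Packaging ends at 6:32 PM − 105 min = 4:47 PM.
The burn-in test ends at 4:47 PM − 125 min = 2:42 PM.
Packaging starts at 2:42 PM + 70 min = 3:52 PM.
The QC check starts at 6:32 PM and packaging starts at 3:52 PM, so packaging is first.

packaging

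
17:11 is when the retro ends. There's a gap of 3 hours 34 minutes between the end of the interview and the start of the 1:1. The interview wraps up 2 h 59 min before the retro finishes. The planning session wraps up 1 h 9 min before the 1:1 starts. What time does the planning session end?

The interview ends at 17:11 − 179 min = 14:12.
The 1:1 starts at 14:12 + 214 min = 17:46.
The planning session ends at 17:46 − 69 min = 16:37.

16:37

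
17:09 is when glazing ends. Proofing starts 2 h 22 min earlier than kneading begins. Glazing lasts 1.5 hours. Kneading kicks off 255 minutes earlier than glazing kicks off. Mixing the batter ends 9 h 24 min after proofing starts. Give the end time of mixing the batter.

18:26

Glazing starts at 17:09 − 90 min = 15:39.
Kneading starts at 15:39 − 255 min = 11:24.
Proofing starts at 11:24 − 142 min = 09:02.
Mixing the batter ends at 09:02 + 564 min = 18:26.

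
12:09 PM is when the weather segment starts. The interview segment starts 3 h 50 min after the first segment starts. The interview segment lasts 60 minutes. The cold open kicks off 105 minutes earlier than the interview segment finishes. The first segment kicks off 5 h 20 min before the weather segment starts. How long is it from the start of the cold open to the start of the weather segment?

The first segment starts at 12:09 PM − 320 min = 6:49 AM.
The interview segment starts at 6:49 AM + 230 min = 10:39 AM.
The interview segment ends at 10:39 AM + 60 min = 11:39 AM.
The cold open starts at 11:39 AM − 105 min = 9:54 AM.
From 9:54 AM to 12:09 PM is 2 hours 15 minutes.

2 hours 15 minutes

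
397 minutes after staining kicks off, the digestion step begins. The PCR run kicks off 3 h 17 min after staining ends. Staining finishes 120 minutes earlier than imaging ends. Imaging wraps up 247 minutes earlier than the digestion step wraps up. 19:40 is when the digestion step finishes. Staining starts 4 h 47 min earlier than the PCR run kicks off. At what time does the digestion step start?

Imaging ends at 19:40 − 247 min = 15:33.
Staining ends at 15:33 − 120 min = 13:33.
The PCR run starts at 13:33 + 197 min = 16:50.
Staining starts at 16:50 − 287 min = 12:03.
The digestion step starts at 12:03 + 397 min = 18:40.

18:40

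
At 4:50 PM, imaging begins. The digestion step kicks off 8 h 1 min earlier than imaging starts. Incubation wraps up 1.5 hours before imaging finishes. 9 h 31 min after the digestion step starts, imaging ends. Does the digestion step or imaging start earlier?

the digestion step

The digestion step starts at 4:50 PM − 481 min = 8:49 AM.
The digestion step starts at 8:49 AM and imaging starts at 4:50 PM, so the digestion step is first.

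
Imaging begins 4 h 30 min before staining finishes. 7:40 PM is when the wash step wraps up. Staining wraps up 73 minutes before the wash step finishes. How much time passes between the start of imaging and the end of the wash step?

Staining ends at 7:40 PM − 73 min = 6:27 PM.
Imaging starts at 6:27 PM − 270 min = 1:57 PM.
From 1:57 PM to 7:40 PM is 5 hours 43 minutes.

5 hours 43 minutes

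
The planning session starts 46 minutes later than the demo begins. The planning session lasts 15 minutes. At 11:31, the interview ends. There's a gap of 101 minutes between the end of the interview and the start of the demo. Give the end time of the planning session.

14:13

The demo starts at 11:31 + 101 min = 13:12.
The planning session starts at 13:12 + 46 min = 13:58.
The planning session ends at 13:58 + 15 min = 14:13.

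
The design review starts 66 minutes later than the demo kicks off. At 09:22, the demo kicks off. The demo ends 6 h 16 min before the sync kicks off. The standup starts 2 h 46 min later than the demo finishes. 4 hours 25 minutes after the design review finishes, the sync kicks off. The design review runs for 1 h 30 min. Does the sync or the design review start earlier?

the design review

The design review starts at 09:22 + 66 min = 10:28.
The design review ends at 10:28 + 90 min = 11:58.
The sync starts at 11:58 + 265 min = 16:23.
The sync starts at 16:23 and the design review starts at 10:28, so the design review is first.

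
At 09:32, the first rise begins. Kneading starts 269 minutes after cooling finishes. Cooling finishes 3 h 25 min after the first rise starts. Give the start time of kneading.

17:26

Cooling ends at 09:32 + 205 min = 12:57.
Kneading starts at 12:57 + 269 min = 17:26.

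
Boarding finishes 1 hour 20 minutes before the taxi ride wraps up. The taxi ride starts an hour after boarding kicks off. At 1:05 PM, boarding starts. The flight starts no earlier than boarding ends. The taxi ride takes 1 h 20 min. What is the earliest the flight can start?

The taxi ride starts at 1:05 PM + 60 min = 2:05 PM.
The taxi ride ends at 2:05 PM + 80 min = 3:25 PM.
Boarding ends at 3:25 PM − 80 min = 2:05 PM.
The flight is bounded by boarding, so the earliest it can start is 2:05 PM.

2:05 PM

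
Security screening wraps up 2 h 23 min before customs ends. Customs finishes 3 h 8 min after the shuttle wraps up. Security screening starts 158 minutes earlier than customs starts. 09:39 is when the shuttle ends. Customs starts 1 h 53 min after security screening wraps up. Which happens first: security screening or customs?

security screening

Customs ends at 09:39 + 188 min = 12:47.
Security screening ends at 12:47 − 143 min = 10:24.
Customs starts at 10:24 + 113 min = 12:17.
Security screening starts at 12:17 − 158 min = 09:39.
Security screening starts at 09:39 and customs starts at 12:17, so security screening is first.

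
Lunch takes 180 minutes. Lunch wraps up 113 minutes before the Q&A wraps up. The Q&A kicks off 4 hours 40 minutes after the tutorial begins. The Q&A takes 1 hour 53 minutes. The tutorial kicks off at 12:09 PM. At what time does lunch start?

1:49 PM

The Q&A starts at 12:09 PM + 280 min = 4:49 PM.
The Q&A ends at 4:49 PM + 113 min = 6:42 PM.
Lunch ends at 6:42 PM − 113 min = 4:49 PM.
Lunch starts at 4:49 PM − 180 min = 1:49 PM.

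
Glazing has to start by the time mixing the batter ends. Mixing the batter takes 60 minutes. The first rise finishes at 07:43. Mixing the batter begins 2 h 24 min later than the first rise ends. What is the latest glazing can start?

Mixing the batter starts at 07:43 + 144 min = 10:07.
Mixing the batter ends at 10:07 + 60 min = 11:07.
Glazing is bounded by mixing the batter, so the latest it can start is 11:07.

11:07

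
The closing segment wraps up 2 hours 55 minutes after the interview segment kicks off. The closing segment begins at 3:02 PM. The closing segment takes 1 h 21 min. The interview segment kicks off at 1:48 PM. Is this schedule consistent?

The closing segment ends at 1:48 PM + 175 min = 4:43 PM.
The closing segment starts at 4:43 PM − 81 min = 3:22 PM.
But the closing segment is also said to start at 3:02 PM — a 20-minute conflict.

No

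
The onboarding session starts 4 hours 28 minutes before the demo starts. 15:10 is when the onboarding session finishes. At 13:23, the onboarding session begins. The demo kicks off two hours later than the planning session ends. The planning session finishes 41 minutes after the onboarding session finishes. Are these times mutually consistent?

Yes

The planning session ends at 15:10 + 41 min = 15:51.
The demo starts at 15:51 + 120 min = 17:51.
The onboarding session starts at 17:51 − 268 min = 13:23.
That matches the stated 13:23, so the schedule is consistent.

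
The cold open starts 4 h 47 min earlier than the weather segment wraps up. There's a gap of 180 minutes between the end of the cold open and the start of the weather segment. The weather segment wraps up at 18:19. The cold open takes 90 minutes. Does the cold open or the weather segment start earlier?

the cold open

The cold open starts at 18:19 − 287 min = 13:32.
The cold open ends at 13:32 + 90 min = 15:02.
The weather segment starts at 15:02 + 180 min = 18:02.
The cold open starts at 13:32 and the weather segment starts at 18:02, so the cold open is first.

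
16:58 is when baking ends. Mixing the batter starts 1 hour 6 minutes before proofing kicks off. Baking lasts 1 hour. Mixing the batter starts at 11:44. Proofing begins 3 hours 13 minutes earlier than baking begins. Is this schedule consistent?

Baking starts at 16:58 − 60 min = 15:58.
Proofing starts at 15:58 − 193 min = 12:45.
Mixing the batter starts at 12:45 − 66 min = 11:39.
But mixing the batter is also said to start at 11:44 — a 5-minute conflict.

No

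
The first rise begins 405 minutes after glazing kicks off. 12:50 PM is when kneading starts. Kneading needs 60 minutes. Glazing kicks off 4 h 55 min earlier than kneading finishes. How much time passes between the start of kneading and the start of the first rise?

2 h 50 min

Kneading ends at 12:50 PM + 60 min = 1:50 PM.
Glazing starts at 1:50 PM − 295 min = 8:55 AM.
The first rise starts at 8:55 AM + 405 min = 3:40 PM.
From 12:50 PM to 3:40 PM is 2 h 50 min.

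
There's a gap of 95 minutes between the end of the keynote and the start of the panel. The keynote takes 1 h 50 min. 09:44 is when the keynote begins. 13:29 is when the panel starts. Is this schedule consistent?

The keynote ends at 09:44 + 110 min = 11:34.
The panel starts at 11:34 + 95 min = 13:09.
But the panel is also said to start at 13:29 — a 20-minute conflict.

No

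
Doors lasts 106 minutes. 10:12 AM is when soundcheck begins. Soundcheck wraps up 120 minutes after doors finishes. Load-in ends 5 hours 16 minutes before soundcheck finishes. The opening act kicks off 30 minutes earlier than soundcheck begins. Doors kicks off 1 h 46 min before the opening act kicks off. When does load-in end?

6:26 AM

The opening act starts at 10:12 AM − 30 min = 9:42 AM.
Doors starts at 9:42 AM − 106 min = 7:56 AM.
Doors ends at 7:56 AM + 106 min = 9:42 AM.
Soundcheck ends at 9:42 AM + 120 min = 11:42 AM.
Load-in ends at 11:42 AM − 316 min = 6:26 AM.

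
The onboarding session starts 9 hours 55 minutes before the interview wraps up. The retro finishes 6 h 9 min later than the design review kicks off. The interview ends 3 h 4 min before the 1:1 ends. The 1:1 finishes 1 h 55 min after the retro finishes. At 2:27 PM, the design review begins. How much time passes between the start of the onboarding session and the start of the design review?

4 hours 55 minutes

The retro ends at 2:27 PM + 369 min = 8:36 PM.
The 1:1 ends at 8:36 PM + 115 min = 10:31 PM.
The interview ends at 10:31 PM − 184 min = 7:27 PM.
The onboarding session starts at 7:27 PM − 595 min = 9:32 AM.
From 9:32 AM to 2:27 PM is 4 hours 55 minutes.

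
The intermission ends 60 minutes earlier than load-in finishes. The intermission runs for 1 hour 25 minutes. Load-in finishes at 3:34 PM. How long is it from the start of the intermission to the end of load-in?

2 h 25 min

The intermission ends at 3:34 PM − 60 min = 2:34 PM.
The intermission starts at 2:34 PM − 85 min = 1:09 PM.
From 1:09 PM to 3:34 PM is 2 h 25 min.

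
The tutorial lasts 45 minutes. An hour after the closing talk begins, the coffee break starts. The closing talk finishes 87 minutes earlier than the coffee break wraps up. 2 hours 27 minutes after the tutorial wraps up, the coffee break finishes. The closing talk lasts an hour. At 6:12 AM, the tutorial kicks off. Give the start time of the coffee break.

The tutorial ends at 6:12 AM + 45 min = 6:57 AM.
The coffee break ends at 6:57 AM + 147 min = 9:24 AM.
The closing talk ends at 9:24 AM − 87 min = 7:57 AM.
The closing talk starts at 7:57 AM − 60 min = 6:57 AM.
The coffee break starts at 6:57 AM + 60 min = 7:57 AM.

7:57 AM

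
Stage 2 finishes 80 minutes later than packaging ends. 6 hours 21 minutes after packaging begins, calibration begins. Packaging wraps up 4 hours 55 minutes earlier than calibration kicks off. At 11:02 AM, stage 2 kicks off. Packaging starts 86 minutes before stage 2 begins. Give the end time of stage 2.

Packaging starts at 11:02 AM − 86 min = 9:36 AM.
Calibration starts at 9:36 AM + 381 min = 3:57 PM.
Packaging ends at 3:57 PM − 295 min = 11:02 AM.
Stage 2 ends at 11:02 AM + 80 min = 12:22 PM.

12:22 PM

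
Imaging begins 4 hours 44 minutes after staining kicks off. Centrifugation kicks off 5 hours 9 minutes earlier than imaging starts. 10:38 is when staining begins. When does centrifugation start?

Imaging starts at 10:38 + 284 min = 15:22.
Centrifugation starts at 15:22 − 309 min = 10:13.

10:13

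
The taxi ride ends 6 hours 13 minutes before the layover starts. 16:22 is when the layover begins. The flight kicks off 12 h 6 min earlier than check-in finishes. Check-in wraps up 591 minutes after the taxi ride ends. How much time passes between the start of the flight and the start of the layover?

The taxi ride ends at 16:22 − 373 min = 10:09.
Check-in ends at 10:09 + 591 min = 20:00.
The flight starts at 20:00 − 726 min = 07:54.
From 07:54 to 16:22 is 8 h 28 min.

8 h 28 min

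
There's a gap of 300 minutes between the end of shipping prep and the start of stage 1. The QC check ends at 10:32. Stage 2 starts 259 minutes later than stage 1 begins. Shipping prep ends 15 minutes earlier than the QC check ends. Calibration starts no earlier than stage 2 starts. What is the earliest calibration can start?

19:36

Shipping prep ends at 10:32 − 15 min = 10:17.
Stage 1 starts at 10:17 + 300 min = 15:17.
Stage 2 starts at 15:17 + 259 min = 19:36.
Calibration is bounded by stage 2, so the earliest it can start is 19:36.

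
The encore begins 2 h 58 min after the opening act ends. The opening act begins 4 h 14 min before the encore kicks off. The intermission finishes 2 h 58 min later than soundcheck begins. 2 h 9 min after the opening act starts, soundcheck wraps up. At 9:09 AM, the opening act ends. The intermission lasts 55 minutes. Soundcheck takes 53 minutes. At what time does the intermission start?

11:12 AM

The encore starts at 9:09 AM + 178 min = 12:07 PM.
The opening act starts at 12:07 PM − 254 min = 7:53 AM.
Soundcheck ends at 7:53 AM + 129 min = 10:02 AM.
Soundcheck starts at 10:02 AM − 53 min = 9:09 AM.
The intermission ends at 9:09 AM + 178 min = 12:07 PM.
The intermission starts at 12:07 PM − 55 min = 11:12 AM.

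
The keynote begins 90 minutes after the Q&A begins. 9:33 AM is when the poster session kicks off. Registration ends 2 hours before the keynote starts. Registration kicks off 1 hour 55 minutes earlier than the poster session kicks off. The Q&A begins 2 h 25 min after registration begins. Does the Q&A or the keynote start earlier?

Registration starts at 9:33 AM − 115 min = 7:38 AM.
The Q&A starts at 7:38 AM + 145 min = 10:03 AM.
The keynote starts at 10:03 AM + 90 min = 11:33 AM.
The Q&A starts at 10:03 AM and the keynote starts at 11:33 AM, so the Q&A is first.

the Q&A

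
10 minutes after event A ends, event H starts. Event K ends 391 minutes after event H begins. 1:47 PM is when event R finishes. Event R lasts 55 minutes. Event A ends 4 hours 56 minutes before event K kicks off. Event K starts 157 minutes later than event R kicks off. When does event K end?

5:14 PM

Event R starts at 1:47 PM − 55 min = 12:52 PM.
Event K starts at 12:52 PM + 157 min = 3:29 PM.
Event A ends at 3:29 PM − 296 min = 10:33 AM.
Event H starts at 10:33 AM + 10 min = 10:43 AM.
Event K ends at 10:43 AM + 391 min = 5:14 PM.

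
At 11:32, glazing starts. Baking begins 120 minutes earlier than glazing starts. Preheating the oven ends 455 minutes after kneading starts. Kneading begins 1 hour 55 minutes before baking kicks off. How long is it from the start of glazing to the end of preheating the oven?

Baking starts at 11:32 − 120 min = 09:32.
Kneading starts at 09:32 − 115 min = 07:37.
Preheating the oven ends at 07:37 + 455 min = 15:12.
From 11:32 to 15:12 is 220 minutes.

220 minutes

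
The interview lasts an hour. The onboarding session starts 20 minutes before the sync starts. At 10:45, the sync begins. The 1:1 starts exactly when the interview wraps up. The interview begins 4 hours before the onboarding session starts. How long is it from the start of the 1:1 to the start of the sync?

200 minutes

The onboarding session starts at 10:45 − 20 min = 10:25.
The interview starts at 10:25 − 240 min = 06:25.
The interview ends at 06:25 + 60 min = 07:25.
So the 1:1 starts at 07:25.
From 07:25 to 10:45 is 200 minutes.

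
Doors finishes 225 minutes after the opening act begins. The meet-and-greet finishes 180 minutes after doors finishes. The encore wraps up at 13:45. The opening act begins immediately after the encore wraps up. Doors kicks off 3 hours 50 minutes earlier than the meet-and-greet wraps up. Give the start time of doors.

The opening act starts at 13:45.
Doors ends at 13:45 + 225 min = 17:30.
The meet-and-greet ends at 17:30 + 180 min = 20:30.
Doors starts at 20:30 − 230 min = 16:40.

16:40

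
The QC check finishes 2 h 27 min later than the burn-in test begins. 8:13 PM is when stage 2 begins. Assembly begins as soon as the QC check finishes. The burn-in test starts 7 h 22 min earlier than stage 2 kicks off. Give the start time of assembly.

3:18 PM

The burn-in test starts at 8:13 PM − 442 min = 12:51 PM.
The QC check ends at 12:51 PM + 147 min = 3:18 PM.
So assembly starts at 3:18 PM.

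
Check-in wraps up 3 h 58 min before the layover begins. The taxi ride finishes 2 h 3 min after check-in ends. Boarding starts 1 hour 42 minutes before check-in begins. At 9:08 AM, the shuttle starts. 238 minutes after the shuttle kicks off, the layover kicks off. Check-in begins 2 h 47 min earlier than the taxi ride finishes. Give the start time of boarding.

6:42 AM

The layover starts at 9:08 AM + 238 min = 1:06 PM.
Check-in ends at 1:06 PM − 238 min = 9:08 AM.
The taxi ride ends at 9:08 AM + 123 min = 11:11 AM.
Check-in starts at 11:11 AM − 167 min = 8:24 AM.
Boarding starts at 8:24 AM − 102 min = 6:42 AM.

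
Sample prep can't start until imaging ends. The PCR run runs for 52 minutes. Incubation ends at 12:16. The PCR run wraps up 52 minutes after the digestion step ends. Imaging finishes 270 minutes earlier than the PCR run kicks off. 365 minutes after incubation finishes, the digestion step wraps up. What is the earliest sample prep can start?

The digestion step ends at 12:16 + 365 min = 18:21.
The PCR run ends at 18:21 + 52 min = 19:13.
The PCR run starts at 19:13 − 52 min = 18:21.
Imaging ends at 18:21 − 270 min = 13:51.
Sample prep is bounded by imaging, so the earliest it can start is 13:51.

13:51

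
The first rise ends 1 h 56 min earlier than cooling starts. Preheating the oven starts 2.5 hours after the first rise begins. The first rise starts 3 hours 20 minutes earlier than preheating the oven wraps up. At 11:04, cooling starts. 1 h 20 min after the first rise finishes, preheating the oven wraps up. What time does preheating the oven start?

09:38

The first rise ends at 11:04 − 116 min = 09:08.
Preheating the oven ends at 09:08 + 80 min = 10:28.
The first rise starts at 10:28 − 200 min = 07:08.
Preheating the oven starts at 07:08 + 150 min = 09:38.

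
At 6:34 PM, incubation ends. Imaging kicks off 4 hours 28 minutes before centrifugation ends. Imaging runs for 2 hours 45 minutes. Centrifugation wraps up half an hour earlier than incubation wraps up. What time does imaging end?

Centrifugation ends at 6:34 PM − 30 min = 6:04 PM.
Imaging starts at 6:04 PM − 268 min = 1:36 PM.
Imaging ends at 1:36 PM + 165 min = 4:21 PM.

4:21 PM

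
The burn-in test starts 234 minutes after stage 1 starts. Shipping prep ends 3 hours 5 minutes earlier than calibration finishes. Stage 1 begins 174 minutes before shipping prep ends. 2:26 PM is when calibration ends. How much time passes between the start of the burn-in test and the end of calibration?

2 h 5 min

Shipping prep ends at 2:26 PM − 185 min = 11:21 AM.
Stage 1 starts at 11:21 AM − 174 min = 8:27 AM.
The burn-in test starts at 8:27 AM + 234 min = 12:21 PM.
From 12:21 PM to 2:26 PM is 2 h 5 min.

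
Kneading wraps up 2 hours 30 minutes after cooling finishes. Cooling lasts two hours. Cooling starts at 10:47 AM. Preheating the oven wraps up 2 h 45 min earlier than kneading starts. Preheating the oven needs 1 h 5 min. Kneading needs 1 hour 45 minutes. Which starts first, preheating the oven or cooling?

Cooling ends at 10:47 AM + 120 min = 12:47 PM.
Kneading ends at 12:47 PM + 150 min = 3:17 PM.
Kneading starts at 3:17 PM − 105 min = 1:32 PM.
Preheating the oven ends at 1:32 PM − 165 min = 10:47 AM.
Preheating the oven starts at 10:47 AM − 65 min = 9:42 AM.
Preheating the oven starts at 9:42 AM and cooling starts at 10:47 AM, so preheating the oven is first.

preheating the oven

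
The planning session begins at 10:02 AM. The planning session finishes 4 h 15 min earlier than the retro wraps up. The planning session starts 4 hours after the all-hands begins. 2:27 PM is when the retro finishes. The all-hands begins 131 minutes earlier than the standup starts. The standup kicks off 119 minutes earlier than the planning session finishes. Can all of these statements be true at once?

Yes

The planning session ends at 2:27 PM − 255 min = 10:12 AM.
The standup starts at 10:12 AM − 119 min = 8:13 AM.
The all-hands starts at 8:13 AM − 131 min = 6:02 AM.
The planning session starts at 6:02 AM + 240 min = 10:02 AM.
That matches the stated 10:02 AM, so the schedule is consistent.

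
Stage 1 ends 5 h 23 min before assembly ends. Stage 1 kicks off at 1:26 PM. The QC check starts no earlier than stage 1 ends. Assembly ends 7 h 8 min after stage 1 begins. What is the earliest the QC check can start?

Assembly ends at 1:26 PM + 428 min = 8:34 PM.
Stage 1 ends at 8:34 PM − 323 min = 3:11 PM.
The QC check is bounded by stage 1, so the earliest it can start is 3:11 PM.

3:11 PM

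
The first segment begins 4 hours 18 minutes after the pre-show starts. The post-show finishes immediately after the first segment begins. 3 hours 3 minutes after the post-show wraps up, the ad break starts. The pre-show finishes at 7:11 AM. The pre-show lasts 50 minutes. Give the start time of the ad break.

1:42 PM

The pre-show starts at 7:11 AM − 50 min = 6:21 AM.
The first segment starts at 6:21 AM + 258 min = 10:39 AM.
So the post-show ends at 10:39 AM.
The ad break starts at 10:39 AM + 183 min = 1:42 PM.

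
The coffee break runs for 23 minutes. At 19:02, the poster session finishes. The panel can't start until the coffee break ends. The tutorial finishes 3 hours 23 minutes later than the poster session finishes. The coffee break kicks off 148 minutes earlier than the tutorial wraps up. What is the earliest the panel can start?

20:20

The tutorial ends at 19:02 + 203 min = 22:25.
The coffee break starts at 22:25 − 148 min = 19:57.
The coffee break ends at 19:57 + 23 min = 20:20.
The panel is bounded by the coffee break, so the earliest it can start is 20:20.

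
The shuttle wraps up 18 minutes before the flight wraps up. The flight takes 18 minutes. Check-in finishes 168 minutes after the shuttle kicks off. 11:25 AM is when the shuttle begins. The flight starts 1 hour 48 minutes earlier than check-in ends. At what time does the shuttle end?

12:25 PM

Check-in ends at 11:25 AM + 168 min = 2:13 PM.
The flight starts at 2:13 PM − 108 min = 12:25 PM.
The flight ends at 12:25 PM + 18 min = 12:43 PM.
The shuttle ends at 12:43 PM − 18 min = 12:25 PM.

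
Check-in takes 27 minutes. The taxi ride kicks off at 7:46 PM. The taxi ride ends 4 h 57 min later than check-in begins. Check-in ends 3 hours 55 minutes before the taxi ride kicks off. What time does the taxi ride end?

Check-in ends at 7:46 PM − 235 min = 3:51 PM.
Check-in starts at 3:51 PM − 27 min = 3:24 PM.
The taxi ride ends at 3:24 PM + 297 min = 8:21 PM.

8:21 PM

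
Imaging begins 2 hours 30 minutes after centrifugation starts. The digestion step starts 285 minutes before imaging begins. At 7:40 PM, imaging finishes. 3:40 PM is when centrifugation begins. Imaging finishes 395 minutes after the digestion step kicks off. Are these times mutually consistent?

Imaging starts at 3:40 PM + 150 min = 6:10 PM.
The digestion step starts at 6:10 PM − 285 min = 1:25 PM.
Imaging ends at 1:25 PM + 395 min = 8:00 PM.
But imaging is also said to end at 7:40 PM — a 20-minute conflict.

No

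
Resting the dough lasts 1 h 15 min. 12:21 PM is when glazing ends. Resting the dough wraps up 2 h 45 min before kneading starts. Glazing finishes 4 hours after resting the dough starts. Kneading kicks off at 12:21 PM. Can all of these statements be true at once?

Yes

Resting the dough ends at 12:21 PM − 165 min = 9:36 AM.
Resting the dough starts at 9:36 AM − 75 min = 8:21 AM.
Glazing ends at 8:21 AM + 240 min = 12:21 PM.
That matches the stated 12:21 PM, so the schedule is consistent.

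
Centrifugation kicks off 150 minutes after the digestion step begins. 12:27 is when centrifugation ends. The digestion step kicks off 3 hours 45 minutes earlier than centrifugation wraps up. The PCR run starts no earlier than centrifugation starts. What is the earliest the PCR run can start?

The digestion step starts at 12:27 − 225 min = 08:42.
Centrifugation starts at 08:42 + 150 min = 11:12.
The PCR run is bounded by centrifugation, so the earliest it can start is 11:12.

11:12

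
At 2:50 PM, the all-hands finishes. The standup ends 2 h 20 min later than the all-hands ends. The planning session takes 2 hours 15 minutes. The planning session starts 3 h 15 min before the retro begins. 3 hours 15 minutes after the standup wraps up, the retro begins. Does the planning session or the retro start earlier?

the planning session

The standup ends at 2:50 PM + 140 min = 5:10 PM.
The retro starts at 5:10 PM + 195 min = 8:25 PM.
The planning session starts at 8:25 PM − 195 min = 5:10 PM.
The planning session starts at 5:10 PM and the retro starts at 8:25 PM, so the planning session is first.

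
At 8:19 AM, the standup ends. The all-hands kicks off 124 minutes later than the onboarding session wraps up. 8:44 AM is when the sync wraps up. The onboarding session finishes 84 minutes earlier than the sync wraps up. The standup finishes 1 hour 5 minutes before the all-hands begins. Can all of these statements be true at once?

Yes

The onboarding session ends at 8:44 AM − 84 min = 7:20 AM.
The all-hands starts at 7:20 AM + 124 min = 9:24 AM.
The standup ends at 9:24 AM − 65 min = 8:19 AM.
That matches the stated 8:19 AM, so the schedule is consistent.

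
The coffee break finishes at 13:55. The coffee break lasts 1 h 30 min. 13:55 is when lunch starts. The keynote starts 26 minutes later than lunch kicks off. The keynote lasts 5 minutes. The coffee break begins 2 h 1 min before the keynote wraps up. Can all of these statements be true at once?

The keynote starts at 13:55 + 26 min = 14:21.
The keynote ends at 14:21 + 5 min = 14:26.
The coffee break starts at 14:26 − 121 min = 12:25.
The coffee break ends at 12:25 + 90 min = 13:55.
That matches the stated 13:55, so the schedule is consistent.

Yes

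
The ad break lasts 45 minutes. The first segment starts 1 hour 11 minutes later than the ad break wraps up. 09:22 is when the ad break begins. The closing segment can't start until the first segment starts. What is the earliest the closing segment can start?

The ad break ends at 09:22 + 45 min = 10:07.
The first segment starts at 10:07 + 71 min = 11:18.
The closing segment is bounded by the first segment, so the earliest it can start is 11:18.

11:18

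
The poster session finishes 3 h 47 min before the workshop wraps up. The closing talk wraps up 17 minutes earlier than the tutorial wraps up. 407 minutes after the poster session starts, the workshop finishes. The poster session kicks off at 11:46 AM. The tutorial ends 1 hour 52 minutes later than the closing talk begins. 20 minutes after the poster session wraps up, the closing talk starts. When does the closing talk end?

4:41 PM

The workshop ends at 11:46 AM + 407 min = 6:33 PM.
The poster session ends at 6:33 PM − 227 min = 2:46 PM.
The closing talk starts at 2:46 PM + 20 min = 3:06 PM.
The tutorial ends at 3:06 PM + 112 min = 4:58 PM.
The closing talk ends at 4:58 PM − 17 min = 4:41 PM.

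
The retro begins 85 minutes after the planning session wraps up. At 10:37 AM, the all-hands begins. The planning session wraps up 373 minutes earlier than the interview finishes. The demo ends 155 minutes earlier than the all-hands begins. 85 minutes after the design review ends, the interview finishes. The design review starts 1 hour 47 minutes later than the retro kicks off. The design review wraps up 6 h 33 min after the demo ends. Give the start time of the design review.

12:59 PM

The demo ends at 10:37 AM − 155 min = 8:02 AM.
The design review ends at 8:02 AM + 393 min = 2:35 PM.
The interview ends at 2:35 PM + 85 min = 4:00 PM.
The planning session ends at 4:00 PM − 373 min = 9:47 AM.
The retro starts at 9:47 AM + 85 min = 11:12 AM.
The design review starts at 11:12 AM + 107 min = 12:59 PM.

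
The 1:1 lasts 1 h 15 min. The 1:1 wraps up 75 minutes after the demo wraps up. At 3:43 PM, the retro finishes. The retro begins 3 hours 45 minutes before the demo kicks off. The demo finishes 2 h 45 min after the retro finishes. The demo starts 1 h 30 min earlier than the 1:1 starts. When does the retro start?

The demo ends at 3:43 PM + 165 min = 6:28 PM.
The 1:1 ends at 6:28 PM + 75 min = 7:43 PM.
The 1:1 starts at 7:43 PM − 75 min = 6:28 PM.
The demo starts at 6:28 PM − 90 min = 4:58 PM.
The retro starts at 4:58 PM − 225 min = 1:13 PM.

1:13 PM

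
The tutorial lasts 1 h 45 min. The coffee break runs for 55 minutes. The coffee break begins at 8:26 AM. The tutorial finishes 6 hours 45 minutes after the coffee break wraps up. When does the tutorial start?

2:21 PM

The coffee break ends at 8:26 AM + 55 min = 9:21 AM.
The tutorial ends at 9:21 AM + 405 min = 4:06 PM.
The tutorial starts at 4:06 PM − 105 min = 2:21 PM.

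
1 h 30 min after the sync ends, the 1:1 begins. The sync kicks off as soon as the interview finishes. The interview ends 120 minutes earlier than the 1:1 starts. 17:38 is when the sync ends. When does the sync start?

The 1:1 starts at 17:38 + 90 min = 19:08.
The interview ends at 19:08 − 120 min = 17:08.
So the sync starts at 17:08.

17:08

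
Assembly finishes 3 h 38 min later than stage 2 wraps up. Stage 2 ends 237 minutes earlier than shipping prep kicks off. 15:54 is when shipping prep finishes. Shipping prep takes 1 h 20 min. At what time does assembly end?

Shipping prep starts at 15:54 − 80 min = 14:34.
Stage 2 ends at 14:34 − 237 min = 10:37.
Assembly ends at 10:37 + 218 min = 14:15.

14:15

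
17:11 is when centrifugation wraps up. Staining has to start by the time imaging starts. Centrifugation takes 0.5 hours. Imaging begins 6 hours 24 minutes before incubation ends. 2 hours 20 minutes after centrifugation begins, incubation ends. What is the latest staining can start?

Centrifugation starts at 17:11 − 30 min = 16:41.
Incubation ends at 16:41 + 140 min = 19:01.
Imaging starts at 19:01 − 384 min = 12:37.
Staining is bounded by imaging, so the latest it can start is 12:37.

12:37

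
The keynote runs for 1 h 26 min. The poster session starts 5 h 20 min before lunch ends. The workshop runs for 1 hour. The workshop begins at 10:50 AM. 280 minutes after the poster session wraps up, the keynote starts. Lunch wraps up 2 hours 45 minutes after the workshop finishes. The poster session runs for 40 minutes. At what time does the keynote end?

4:01 PM

The workshop ends at 10:50 AM + 60 min = 11:50 AM.
Lunch ends at 11:50 AM + 165 min = 2:35 PM.
The poster session starts at 2:35 PM − 320 min = 9:15 AM.
The poster session ends at 9:15 AM + 40 min = 9:55 AM.
The keynote starts at 9:55 AM + 280 min = 2:35 PM.
The keynote ends at 2:35 PM + 86 min = 4:01 PM.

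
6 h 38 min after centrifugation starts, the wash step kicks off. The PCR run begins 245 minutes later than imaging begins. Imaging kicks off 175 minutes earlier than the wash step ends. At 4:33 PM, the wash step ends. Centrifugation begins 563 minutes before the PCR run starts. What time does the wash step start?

Imaging starts at 4:33 PM − 175 min = 1:38 PM.
The PCR run starts at 1:38 PM + 245 min = 5:43 PM.
Centrifugation starts at 5:43 PM − 563 min = 8:20 AM.
The wash step starts at 8:20 AM + 398 min = 2:58 PM.

2:58 PM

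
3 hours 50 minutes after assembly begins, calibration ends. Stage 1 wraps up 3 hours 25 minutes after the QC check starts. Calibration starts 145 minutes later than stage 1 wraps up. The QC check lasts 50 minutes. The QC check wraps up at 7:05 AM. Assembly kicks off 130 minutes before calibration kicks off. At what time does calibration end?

1:45 PM

The QC check starts at 7:05 AM − 50 min = 6:15 AM.
Stage 1 ends at 6:15 AM + 205 min = 9:40 AM.
Calibration starts at 9:40 AM + 145 min = 12:05 PM.
Assembly starts at 12:05 PM − 130 min = 9:55 AM.
Calibration ends at 9:55 AM + 230 min = 1:45 PM.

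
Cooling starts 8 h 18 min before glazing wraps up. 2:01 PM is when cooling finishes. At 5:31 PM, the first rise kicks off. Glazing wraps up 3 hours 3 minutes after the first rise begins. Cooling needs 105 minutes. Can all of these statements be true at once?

Glazing ends at 5:31 PM + 183 min = 8:34 PM.
Cooling starts at 8:34 PM − 498 min = 12:16 PM.
Cooling ends at 12:16 PM + 105 min = 2:01 PM.
That matches the stated 2:01 PM, so the schedule is consistent.

Yes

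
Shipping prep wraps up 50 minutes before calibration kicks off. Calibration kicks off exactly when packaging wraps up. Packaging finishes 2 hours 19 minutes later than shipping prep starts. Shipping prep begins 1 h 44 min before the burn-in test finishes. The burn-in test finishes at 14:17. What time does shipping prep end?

Shipping prep starts at 14:17 − 104 min = 12:33.
Packaging ends at 12:33 + 139 min = 14:52.
So calibration starts at 14:52.
Shipping prep ends at 14:52 − 50 min = 14:02.

14:02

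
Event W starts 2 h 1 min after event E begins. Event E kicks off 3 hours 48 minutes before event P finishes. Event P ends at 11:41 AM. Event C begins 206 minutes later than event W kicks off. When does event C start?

Event E starts at 11:41 AM − 228 min = 7:53 AM.
Event W starts at 7:53 AM + 121 min = 9:54 AM.
Event C starts at 9:54 AM + 206 min = 1:20 PM.

1:20 PM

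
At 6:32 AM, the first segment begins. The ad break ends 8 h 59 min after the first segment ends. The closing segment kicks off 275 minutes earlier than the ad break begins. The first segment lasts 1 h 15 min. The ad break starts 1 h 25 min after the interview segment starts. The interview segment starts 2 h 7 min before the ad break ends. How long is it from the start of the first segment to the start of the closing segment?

The first segment ends at 6:32 AM + 75 min = 7:47 AM.
The ad break ends at 7:47 AM + 539 min = 4:46 PM.
The interview segment starts at 4:46 PM − 127 min = 2:39 PM.
The ad break starts at 2:39 PM + 85 min = 4:04 PM.
The closing segment starts at 4:04 PM − 275 min = 11:29 AM.
From 6:32 AM to 11:29 AM is 4 hours 57 minutes.

4 hours 57 minutes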